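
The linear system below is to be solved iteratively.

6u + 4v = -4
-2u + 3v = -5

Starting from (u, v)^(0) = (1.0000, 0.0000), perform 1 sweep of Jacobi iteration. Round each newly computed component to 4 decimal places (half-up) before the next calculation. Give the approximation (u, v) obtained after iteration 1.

(-0.6667, -1.0000)

Iteration 1:
  u = (-4 - (4)·0.0000) / (6) = -0.6667
  v = (-5 - (-2)·1.0000) / (3) = -1.0000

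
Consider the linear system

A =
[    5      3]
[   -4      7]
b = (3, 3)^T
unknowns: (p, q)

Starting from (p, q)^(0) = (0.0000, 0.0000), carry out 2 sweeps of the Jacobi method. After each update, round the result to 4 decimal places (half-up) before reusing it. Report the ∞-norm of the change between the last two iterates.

0.3428

Iteration 1:
  p = (3 - (3)·0.0000) / (5) = 0.6000
  q = (3 - (-4)·0.0000) / (7) = 0.4286
Iteration 2:
  p = (3 - (3)·0.4286) / (5) = 0.3428
  q = (3 - (-4)·0.6000) / (7) = 0.7714
Change: (-0.2572, 0.3428) → max |·| = 0.3428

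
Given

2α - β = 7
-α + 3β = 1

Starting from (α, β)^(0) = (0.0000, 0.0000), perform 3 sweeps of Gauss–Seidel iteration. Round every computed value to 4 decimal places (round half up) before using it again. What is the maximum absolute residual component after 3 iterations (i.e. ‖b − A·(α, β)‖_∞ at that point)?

Iteration 1:
  α = (7 - (-1)·0.0000) / (2) = 3.5000
  β = (1 - (-1)·3.5000) / (3) = 1.5000
Iteration 2:
  α = (7 - (-1)·1.5000) / (2) = 4.2500
  β = (1 - (-1)·4.2500) / (3) = 1.7500
Iteration 3:
  α = (7 - (-1)·1.7500) / (2) = 4.3750
  β = (1 - (-1)·4.3750) / (3) = 1.7917
Residual b − A·x = (0.0417, -0.0001); ∞-norm = 0.0417

0.0417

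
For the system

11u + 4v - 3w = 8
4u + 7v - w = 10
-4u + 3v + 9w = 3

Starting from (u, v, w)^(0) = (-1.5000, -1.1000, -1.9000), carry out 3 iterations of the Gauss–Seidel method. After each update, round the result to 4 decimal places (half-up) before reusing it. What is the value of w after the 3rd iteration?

Iteration 1:
  u = (8 - (4)·-1.1000 - (-3)·-1.9000) / (11) = 0.6091
  v = (10 - (4)·0.6091 - (-1)·-1.9000) / (7) = 0.8091
  w = (3 - (-4)·0.6091 - (3)·0.8091) / (9) = 0.3343
Iteration 2:
  u = (8 - (4)·0.8091 - (-3)·0.3343) / (11) = 0.5242
  v = (10 - (4)·0.5242 - (-1)·0.3343) / (7) = 1.1768
  w = (3 - (-4)·0.5242 - (3)·1.1768) / (9) = 0.1740
Iteration 3:
  u = (8 - (4)·1.1768 - (-3)·0.1740) / (11) = 0.3468
  v = (10 - (4)·0.3468 - (-1)·0.1740) / (7) = 1.2553
  w = (3 - (-4)·0.3468 - (3)·1.2553) / (9) = 0.0690

0.0690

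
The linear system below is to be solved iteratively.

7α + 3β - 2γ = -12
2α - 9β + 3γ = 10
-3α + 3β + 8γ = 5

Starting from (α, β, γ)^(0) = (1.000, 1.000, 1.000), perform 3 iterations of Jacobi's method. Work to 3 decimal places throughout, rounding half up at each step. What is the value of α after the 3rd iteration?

-1.112

Iteration 1:
  α = (-12 - (3)·1.000 - (-2)·1.000) / (7) = -1.857
  β = (10 - (2)·1.000 - (3)·1.000) / (-9) = -0.556
  γ = (5 - (-3)·1.000 - (3)·1.000) / (8) = 0.625
Iteration 2:
  α = (-12 - (3)·-0.556 - (-2)·0.625) / (7) = -1.297
  β = (10 - (2)·-1.857 - (3)·0.625) / (-9) = -1.315
  γ = (5 - (-3)·-1.857 - (3)·-0.556) / (8) = 0.137
Iteration 3:
  α = (-12 - (3)·-1.315 - (-2)·0.137) / (7) = -1.112
  β = (10 - (2)·-1.297 - (3)·0.137) / (-9) = -1.354
  γ = (5 - (-3)·-1.297 - (3)·-1.315) / (8) = 0.632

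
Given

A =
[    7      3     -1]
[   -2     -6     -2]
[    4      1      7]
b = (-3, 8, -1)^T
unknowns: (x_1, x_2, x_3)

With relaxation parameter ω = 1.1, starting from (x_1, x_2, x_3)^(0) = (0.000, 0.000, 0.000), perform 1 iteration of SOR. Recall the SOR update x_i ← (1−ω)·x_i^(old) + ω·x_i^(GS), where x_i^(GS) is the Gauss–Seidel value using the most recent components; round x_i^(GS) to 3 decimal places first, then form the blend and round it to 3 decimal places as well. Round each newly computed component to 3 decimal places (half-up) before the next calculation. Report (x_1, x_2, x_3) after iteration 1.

(-0.472, -1.294, 0.343)

Iteration 1:
  x_1: GS value = (-3 - (3)·0.000 - (-1)·0.000) / (7) = -0.429;  x_1 ← (1−ω)·0.000 + ω·-0.429 = -0.472
  x_2: GS value = (8 - (-2)·-0.472 - (-2)·0.000) / (-6) = -1.176;  x_2 ← (1−ω)·0.000 + ω·-1.176 = -1.294
  x_3: GS value = (-1 - (4)·-0.472 - (1)·-1.294) / (7) = 0.312;  x_3 ← (1−ω)·0.000 + ω·0.312 = 0.343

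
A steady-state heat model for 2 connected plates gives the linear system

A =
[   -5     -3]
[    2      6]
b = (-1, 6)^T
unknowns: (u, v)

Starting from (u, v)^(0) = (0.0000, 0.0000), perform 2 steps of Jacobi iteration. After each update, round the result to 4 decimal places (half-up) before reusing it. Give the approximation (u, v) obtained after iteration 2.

(-0.4000, 0.9333)

Iteration 1:
  u = (-1 - (-3)·0.0000) / (-5) = 0.2000
  v = (6 - (2)·0.0000) / (6) = 1.0000
Iteration 2:
  u = (-1 - (-3)·1.0000) / (-5) = -0.4000
  v = (6 - (2)·0.2000) / (6) = 0.9333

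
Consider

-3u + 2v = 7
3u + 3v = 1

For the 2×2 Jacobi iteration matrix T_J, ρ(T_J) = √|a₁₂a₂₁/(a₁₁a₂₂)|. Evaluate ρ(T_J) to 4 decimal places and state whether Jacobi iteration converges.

0.8165

a₁₂a₂₁/(a₁₁a₂₂) = (2)·(3) / ((-3)·(3)) = -0.666667
ρ = √|-0.666667| = √0.666667 = 0.8165
ρ < 1, so Jacobi converges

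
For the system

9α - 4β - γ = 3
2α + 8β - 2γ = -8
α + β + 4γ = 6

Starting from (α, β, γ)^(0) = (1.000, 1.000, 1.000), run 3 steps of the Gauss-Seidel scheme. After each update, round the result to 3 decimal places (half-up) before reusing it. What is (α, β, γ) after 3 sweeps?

(0.233, -0.648, 1.604)

Iteration 1:
  α = (3 - (-4)·1.000 - (-1)·1.000) / (9) = 0.889
  β = (-8 - (2)·0.889 - (-2)·1.000) / (8) = -0.972
  γ = (6 - (1)·0.889 - (1)·-0.972) / (4) = 1.521
Iteration 2:
  α = (3 - (-4)·-0.972 - (-1)·1.521) / (9) = 0.070
  β = (-8 - (2)·0.070 - (-2)·1.521) / (8) = -0.637
  γ = (6 - (1)·0.070 - (1)·-0.637) / (4) = 1.642
Iteration 3:
  α = (3 - (-4)·-0.637 - (-1)·1.642) / (9) = 0.233
  β = (-8 - (2)·0.233 - (-2)·1.642) / (8) = -0.648
  γ = (6 - (1)·0.233 - (1)·-0.648) / (4) = 1.604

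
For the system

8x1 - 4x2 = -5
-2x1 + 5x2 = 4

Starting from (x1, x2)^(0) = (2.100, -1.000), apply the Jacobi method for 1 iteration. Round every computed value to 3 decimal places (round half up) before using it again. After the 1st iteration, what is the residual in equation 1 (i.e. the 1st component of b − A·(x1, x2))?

Iteration 1:
  x1 = (-5 - (-4)·-1.000) / (8) = -1.125
  x2 = (4 - (-2)·2.100) / (5) = 1.640
Residual b − A·x = (10.560, -6.450)

10.560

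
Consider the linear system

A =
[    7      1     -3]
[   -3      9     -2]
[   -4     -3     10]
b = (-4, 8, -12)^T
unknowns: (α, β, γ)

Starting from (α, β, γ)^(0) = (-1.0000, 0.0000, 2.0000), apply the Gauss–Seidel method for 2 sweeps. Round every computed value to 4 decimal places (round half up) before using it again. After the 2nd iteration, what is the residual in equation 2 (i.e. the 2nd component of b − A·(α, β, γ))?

Iteration 1:
  α = (-4 - (1)·0.0000 - (-3)·2.0000) / (7) = 0.2857
  β = (8 - (-3)·0.2857 - (-2)·2.0000) / (9) = 1.4286
  γ = (-12 - (-4)·0.2857 - (-3)·1.4286) / (10) = -0.6571
Iteration 2:
  α = (-4 - (1)·1.4286 - (-3)·-0.6571) / (7) = -1.0571
  β = (8 - (-3)·-1.0571 - (-2)·-0.6571) / (9) = 0.3905
  γ = (-12 - (-4)·-1.0571 - (-3)·0.3905) / (10) = -1.5057
Residual b − A·x = (-1.5079, -1.6972, 0.0001)

-1.6972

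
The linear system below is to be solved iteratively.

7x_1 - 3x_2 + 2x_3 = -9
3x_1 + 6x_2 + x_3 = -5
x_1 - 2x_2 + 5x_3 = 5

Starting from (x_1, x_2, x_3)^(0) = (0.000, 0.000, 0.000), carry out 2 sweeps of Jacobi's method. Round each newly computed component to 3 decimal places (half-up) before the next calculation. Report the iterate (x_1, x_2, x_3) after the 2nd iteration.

(-1.928, -0.357, 0.924)

Iteration 1:
  x_1 = (-9 - (-3)·0.000 - (2)·0.000) / (7) = -1.286
  x_2 = (-5 - (3)·0.000 - (1)·0.000) / (6) = -0.833
  x_3 = (5 - (1)·0.000 - (-2)·0.000) / (5) = 1.000
Iteration 2:
  x_1 = (-9 - (-3)·-0.833 - (2)·1.000) / (7) = -1.928
  x_2 = (-5 - (3)·-1.286 - (1)·1.000) / (6) = -0.357
  x_3 = (5 - (1)·-1.286 - (-2)·-0.833) / (5) = 0.924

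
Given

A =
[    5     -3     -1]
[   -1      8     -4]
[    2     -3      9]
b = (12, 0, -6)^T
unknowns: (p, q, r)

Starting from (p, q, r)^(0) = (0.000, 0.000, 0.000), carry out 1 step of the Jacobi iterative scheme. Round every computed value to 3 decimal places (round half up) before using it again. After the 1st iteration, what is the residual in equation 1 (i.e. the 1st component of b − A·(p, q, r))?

Iteration 1:
  p = (12 - (-3)·0.000 - (-1)·0.000) / (5) = 2.400
  q = (0 - (-1)·0.000 - (-4)·0.000) / (8) = 0.000
  r = (-6 - (2)·0.000 - (-3)·0.000) / (9) = -0.667
Residual b − A·x = (-0.667, -0.268, -4.797)

-0.667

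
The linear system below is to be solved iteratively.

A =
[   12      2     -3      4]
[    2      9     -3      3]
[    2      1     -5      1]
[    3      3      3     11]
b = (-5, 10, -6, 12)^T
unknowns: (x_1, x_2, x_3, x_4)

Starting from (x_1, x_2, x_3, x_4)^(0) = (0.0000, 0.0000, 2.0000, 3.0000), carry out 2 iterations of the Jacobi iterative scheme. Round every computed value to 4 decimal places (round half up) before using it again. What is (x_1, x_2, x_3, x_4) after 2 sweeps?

(-0.2781, 1.7330, 1.0980, 0.6379)

Iteration 1:
  x_1 = (-5 - (2)·0.0000 - (-3)·2.0000 - (4)·3.0000) / (12) = -0.9167
  x_2 = (10 - (2)·0.0000 - (-3)·2.0000 - (3)·3.0000) / (9) = 0.7778
  x_3 = (-6 - (2)·0.0000 - (1)·0.0000 - (1)·3.0000) / (-5) = 1.8000
  x_4 = (12 - (3)·0.0000 - (3)·0.0000 - (3)·2.0000) / (11) = 0.5455
Iteration 2:
  x_1 = (-5 - (2)·0.7778 - (-3)·1.8000 - (4)·0.5455) / (12) = -0.2781
  x_2 = (10 - (2)·-0.9167 - (-3)·1.8000 - (3)·0.5455) / (9) = 1.7330
  x_3 = (-6 - (2)·-0.9167 - (1)·0.7778 - (1)·0.5455) / (-5) = 1.0980
  x_4 = (12 - (3)·-0.9167 - (3)·0.7778 - (3)·1.8000) / (11) = 0.6379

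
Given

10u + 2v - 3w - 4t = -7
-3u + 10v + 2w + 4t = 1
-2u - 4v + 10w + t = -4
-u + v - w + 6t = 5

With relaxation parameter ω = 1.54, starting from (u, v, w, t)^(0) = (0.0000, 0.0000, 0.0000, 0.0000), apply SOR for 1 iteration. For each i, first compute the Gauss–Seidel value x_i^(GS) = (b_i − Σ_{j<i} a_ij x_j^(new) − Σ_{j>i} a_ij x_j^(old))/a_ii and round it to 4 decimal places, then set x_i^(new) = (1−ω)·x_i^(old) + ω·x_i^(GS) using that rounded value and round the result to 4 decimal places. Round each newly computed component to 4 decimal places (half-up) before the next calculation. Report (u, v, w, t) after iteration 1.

(-1.0780, -0.3440, -1.1599, 0.7973)

Iteration 1:
  u: GS value = (-7 - (2)·0.0000 - (-3)·0.0000 - (-4)·0.0000) / (10) = -0.7000;  u ← (1−ω)·0.0000 + ω·-0.7000 = -1.0780
  v: GS value = (1 - (-3)·-1.0780 - (2)·0.0000 - (4)·0.0000) / (10) = -0.2234;  v ← (1−ω)·0.0000 + ω·-0.2234 = -0.3440
  w: GS value = (-4 - (-2)·-1.0780 - (-4)·-0.3440 - (1)·0.0000) / (10) = -0.7532;  w ← (1−ω)·0.0000 + ω·-0.7532 = -1.1599
  t: GS value = (5 - (-1)·-1.0780 - (1)·-0.3440 - (-1)·-1.1599) / (6) = 0.5177;  t ← (1−ω)·0.0000 + ω·0.5177 = 0.7973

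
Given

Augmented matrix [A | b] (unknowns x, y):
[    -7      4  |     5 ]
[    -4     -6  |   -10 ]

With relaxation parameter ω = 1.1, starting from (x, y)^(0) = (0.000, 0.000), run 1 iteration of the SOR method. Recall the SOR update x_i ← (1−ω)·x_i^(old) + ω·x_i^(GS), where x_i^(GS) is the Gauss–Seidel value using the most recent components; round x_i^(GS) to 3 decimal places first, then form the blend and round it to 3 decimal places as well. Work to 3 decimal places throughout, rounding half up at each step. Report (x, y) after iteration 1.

Iteration 1:
  x: GS value = (5 - (4)·0.000) / (-7) = -0.714;  x ← (1−ω)·0.000 + ω·-0.714 = -0.785
  y: GS value = (-10 - (-4)·-0.785) / (-6) = 2.190;  y ← (1−ω)·0.000 + ω·2.190 = 2.409

(-0.785, 2.409)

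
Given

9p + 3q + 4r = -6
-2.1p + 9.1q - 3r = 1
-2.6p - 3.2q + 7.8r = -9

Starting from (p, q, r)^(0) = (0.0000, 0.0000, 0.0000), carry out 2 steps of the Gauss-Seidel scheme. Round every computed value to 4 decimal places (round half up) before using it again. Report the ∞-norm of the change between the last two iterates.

Iteration 1:
  p = (-6 - (3)·0.0000 - (4)·0.0000) / (9) = -0.6667
  q = (1 - (-2.1)·-0.6667 - (-3)·0.0000) / (9.1) = -0.0440
  r = (-9 - (-2.6)·-0.6667 - (-3.2)·-0.0440) / (7.8) = -1.3941
Iteration 2:
  p = (-6 - (3)·-0.0440 - (4)·-1.3941) / (9) = -0.0324
  q = (1 - (-2.1)·-0.0324 - (-3)·-1.3941) / (9.1) = -0.3572
  r = (-9 - (-2.6)·-0.0324 - (-3.2)·-0.3572) / (7.8) = -1.3112
Change: (0.6343, -0.3132, 0.0829) → max |·| = 0.6343

0.6343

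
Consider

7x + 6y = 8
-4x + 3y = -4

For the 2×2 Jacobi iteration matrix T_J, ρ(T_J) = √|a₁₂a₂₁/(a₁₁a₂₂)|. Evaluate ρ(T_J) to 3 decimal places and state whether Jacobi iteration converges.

a₁₂a₂₁/(a₁₁a₂₂) = (6)·(-4) / ((7)·(3)) = -1.142857
ρ = √|-1.142857| = √1.142857 = 1.069
ρ > 1, so Jacobi diverges

1.069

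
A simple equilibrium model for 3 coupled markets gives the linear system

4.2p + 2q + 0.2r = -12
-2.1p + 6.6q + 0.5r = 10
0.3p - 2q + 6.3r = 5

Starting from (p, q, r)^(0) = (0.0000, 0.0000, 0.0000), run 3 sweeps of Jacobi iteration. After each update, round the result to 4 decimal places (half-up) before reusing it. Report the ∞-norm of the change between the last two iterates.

Iteration 1:
  p = (-12 - (2)·0.0000 - (0.2)·0.0000) / (4.2) = -2.8571
  q = (10 - (-2.1)·0.0000 - (0.5)·0.0000) / (6.6) = 1.5152
  r = (5 - (0.3)·0.0000 - (-2)·0.0000) / (6.3) = 0.7937
Iteration 2:
  p = (-12 - (2)·1.5152 - (0.2)·0.7937) / (4.2) = -3.6165
  q = (10 - (-2.1)·-2.8571 - (0.5)·0.7937) / (6.6) = 0.5459
  r = (5 - (0.3)·-2.8571 - (-2)·1.5152) / (6.3) = 1.4107
Iteration 3:
  p = (-12 - (2)·0.5459 - (0.2)·1.4107) / (4.2) = -3.1843
  q = (10 - (-2.1)·-3.6165 - (0.5)·1.4107) / (6.6) = 0.2576
  r = (5 - (0.3)·-3.6165 - (-2)·0.5459) / (6.3) = 1.1392
Change: (0.4322, -0.2883, -0.2715) → max |·| = 0.4322

0.4322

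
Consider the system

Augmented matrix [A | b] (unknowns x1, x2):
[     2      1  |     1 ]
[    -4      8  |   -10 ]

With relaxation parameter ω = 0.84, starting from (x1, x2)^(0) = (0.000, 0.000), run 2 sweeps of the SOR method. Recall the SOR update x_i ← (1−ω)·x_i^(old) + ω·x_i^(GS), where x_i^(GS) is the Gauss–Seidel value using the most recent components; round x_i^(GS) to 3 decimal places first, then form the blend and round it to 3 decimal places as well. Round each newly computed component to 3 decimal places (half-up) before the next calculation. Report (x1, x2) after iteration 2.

(0.854, -0.831)

Iteration 1:
  x1: GS value = (1 - (1)·0.000) / (2) = 0.500;  x1 ← (1−ω)·0.000 + ω·0.500 = 0.420
  x2: GS value = (-10 - (-4)·0.420) / (8) = -1.040;  x2 ← (1−ω)·0.000 + ω·-1.040 = -0.874
Iteration 2:
  x1: GS value = (1 - (1)·-0.874) / (2) = 0.937;  x1 ← (1−ω)·0.420 + ω·0.937 = 0.854
  x2: GS value = (-10 - (-4)·0.854) / (8) = -0.823;  x2 ← (1−ω)·-0.874 + ω·-0.823 = -0.831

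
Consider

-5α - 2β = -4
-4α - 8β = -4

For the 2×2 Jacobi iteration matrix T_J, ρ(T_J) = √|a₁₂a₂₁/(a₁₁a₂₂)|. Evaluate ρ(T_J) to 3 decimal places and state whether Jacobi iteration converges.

a₁₂a₂₁/(a₁₁a₂₂) = (-2)·(-4) / ((-5)·(-8)) = 0.200000
ρ = √|0.200000| = √0.200000 = 0.447
ρ < 1, so Jacobi converges

0.447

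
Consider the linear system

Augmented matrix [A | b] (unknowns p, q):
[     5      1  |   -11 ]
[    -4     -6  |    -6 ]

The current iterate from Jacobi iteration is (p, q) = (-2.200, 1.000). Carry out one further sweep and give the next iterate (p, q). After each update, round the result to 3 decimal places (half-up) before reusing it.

One sweep:
  p = (-11 - (1)·1.000) / (5) = -2.400
  q = (-6 - (-4)·-2.200) / (-6) = 2.467

(-2.400, 2.467)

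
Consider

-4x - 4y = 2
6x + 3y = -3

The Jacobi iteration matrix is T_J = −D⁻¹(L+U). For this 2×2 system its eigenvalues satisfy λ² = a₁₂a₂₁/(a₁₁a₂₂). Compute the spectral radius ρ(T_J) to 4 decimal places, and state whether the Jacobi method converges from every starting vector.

a₁₂a₂₁/(a₁₁a₂₂) = (-4)·(6) / ((-4)·(3)) = 2.000000
ρ = √|2.000000| = √2.000000 = 1.4142
ρ > 1, so Jacobi diverges

1.4142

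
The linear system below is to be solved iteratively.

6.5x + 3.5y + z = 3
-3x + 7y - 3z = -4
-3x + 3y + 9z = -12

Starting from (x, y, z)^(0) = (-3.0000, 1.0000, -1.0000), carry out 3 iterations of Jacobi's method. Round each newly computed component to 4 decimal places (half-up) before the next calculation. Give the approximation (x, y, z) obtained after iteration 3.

Iteration 1:
  x = (3 - (3.5)·1.0000 - (1)·-1.0000) / (6.5) = 0.0769
  y = (-4 - (-3)·-3.0000 - (-3)·-1.0000) / (7) = -2.2857
  z = (-12 - (-3)·-3.0000 - (3)·1.0000) / (9) = -2.6667
Iteration 2:
  x = (3 - (3.5)·-2.2857 - (1)·-2.6667) / (6.5) = 2.1026
  y = (-4 - (-3)·0.0769 - (-3)·-2.6667) / (7) = -1.6813
  z = (-12 - (-3)·0.0769 - (3)·-2.2857) / (9) = -0.5458
Iteration 3:
  x = (3 - (3.5)·-1.6813 - (1)·-0.5458) / (6.5) = 1.4508
  y = (-4 - (-3)·2.1026 - (-3)·-0.5458) / (7) = 0.0958
  z = (-12 - (-3)·2.1026 - (3)·-1.6813) / (9) = -0.0720

(1.4508, 0.0958, -0.0720)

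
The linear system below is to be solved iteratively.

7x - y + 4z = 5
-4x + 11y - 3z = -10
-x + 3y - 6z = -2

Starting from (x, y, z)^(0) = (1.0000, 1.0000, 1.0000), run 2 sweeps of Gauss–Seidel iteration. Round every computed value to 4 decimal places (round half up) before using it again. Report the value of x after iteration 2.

0.6271

Iteration 1:
  x = (5 - (-1)·1.0000 - (4)·1.0000) / (7) = 0.2857
  y = (-10 - (-4)·0.2857 - (-3)·1.0000) / (11) = -0.5325
  z = (-2 - (-1)·0.2857 - (3)·-0.5325) / (-6) = 0.0195
Iteration 2:
  x = (5 - (-1)·-0.5325 - (4)·0.0195) / (7) = 0.6271
  y = (-10 - (-4)·0.6271 - (-3)·0.0195) / (11) = -0.6757
  z = (-2 - (-1)·0.6271 - (3)·-0.6757) / (-6) = -0.1090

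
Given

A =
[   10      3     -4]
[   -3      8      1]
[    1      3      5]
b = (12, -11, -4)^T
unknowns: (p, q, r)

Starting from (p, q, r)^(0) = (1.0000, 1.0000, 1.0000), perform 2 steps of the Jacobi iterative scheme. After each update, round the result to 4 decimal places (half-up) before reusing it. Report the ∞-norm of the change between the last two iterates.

Iteration 1:
  p = (12 - (3)·1.0000 - (-4)·1.0000) / (10) = 1.3000
  q = (-11 - (-3)·1.0000 - (1)·1.0000) / (8) = -1.1250
  r = (-4 - (1)·1.0000 - (3)·1.0000) / (5) = -1.6000
Iteration 2:
  p = (12 - (3)·-1.1250 - (-4)·-1.6000) / (10) = 0.8975
  q = (-11 - (-3)·1.3000 - (1)·-1.6000) / (8) = -0.6875
  r = (-4 - (1)·1.3000 - (3)·-1.1250) / (5) = -0.3850
Change: (-0.4025, 0.4375, 1.2150) → max |·| = 1.2150

1.2150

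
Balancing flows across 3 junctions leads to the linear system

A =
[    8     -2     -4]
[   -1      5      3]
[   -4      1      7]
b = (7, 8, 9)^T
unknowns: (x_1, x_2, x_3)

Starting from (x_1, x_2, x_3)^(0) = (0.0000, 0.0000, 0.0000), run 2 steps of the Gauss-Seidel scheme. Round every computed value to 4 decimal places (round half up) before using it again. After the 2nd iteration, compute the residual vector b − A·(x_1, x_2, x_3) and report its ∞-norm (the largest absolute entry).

Iteration 1:
  x_1 = (7 - (-2)·0.0000 - (-4)·0.0000) / (8) = 0.8750
  x_2 = (8 - (-1)·0.8750 - (3)·0.0000) / (5) = 1.7750
  x_3 = (9 - (-4)·0.8750 - (1)·1.7750) / (7) = 1.5321
Iteration 2:
  x_1 = (7 - (-2)·1.7750 - (-4)·1.5321) / (8) = 2.0848
  x_2 = (8 - (-1)·2.0848 - (3)·1.5321) / (5) = 1.0977
  x_3 = (9 - (-4)·2.0848 - (1)·1.0977) / (7) = 2.3202
Residual b − A·x = (1.7978, -2.3643, 0.0001); ∞-norm = 2.3643

2.3643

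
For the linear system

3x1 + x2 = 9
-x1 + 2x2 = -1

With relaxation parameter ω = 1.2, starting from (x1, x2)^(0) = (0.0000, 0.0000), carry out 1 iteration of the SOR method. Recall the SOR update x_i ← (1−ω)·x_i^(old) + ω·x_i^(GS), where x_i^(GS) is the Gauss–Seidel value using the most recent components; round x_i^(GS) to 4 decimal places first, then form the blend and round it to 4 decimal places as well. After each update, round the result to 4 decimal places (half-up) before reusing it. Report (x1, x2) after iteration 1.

Iteration 1:
  x1: GS value = (9 - (1)·0.0000) / (3) = 3.0000;  x1 ← (1−ω)·0.0000 + ω·3.0000 = 3.6000
  x2: GS value = (-1 - (-1)·3.6000) / (2) = 1.3000;  x2 ← (1−ω)·0.0000 + ω·1.3000 = 1.5600

(3.6000, 1.5600)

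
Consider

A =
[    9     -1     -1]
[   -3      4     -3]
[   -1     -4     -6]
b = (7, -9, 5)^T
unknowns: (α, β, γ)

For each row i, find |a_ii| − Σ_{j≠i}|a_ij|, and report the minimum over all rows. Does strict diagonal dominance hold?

row 1: |9| − (1+1) = 7
row 2: |4| − (3+3) = -2
row 3: |-6| − (1+4) = 1
minimum over rows = -2 → not strictly diagonally dominant

-2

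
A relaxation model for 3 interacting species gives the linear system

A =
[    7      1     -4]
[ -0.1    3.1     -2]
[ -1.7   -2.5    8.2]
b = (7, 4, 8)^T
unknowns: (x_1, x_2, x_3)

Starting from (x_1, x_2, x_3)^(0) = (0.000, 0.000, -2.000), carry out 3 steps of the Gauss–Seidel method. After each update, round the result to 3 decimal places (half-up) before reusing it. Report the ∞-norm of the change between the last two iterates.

0.618

Iteration 1:
  x_1 = (7 - (1)·0.000 - (-4)·-2.000) / (7) = -0.143
  x_2 = (4 - (-0.1)·-0.143 - (-2)·-2.000) / (3.1) = -0.005
  x_3 = (8 - (-1.7)·-0.143 - (-2.5)·-0.005) / (8.2) = 0.944
Iteration 2:
  x_1 = (7 - (1)·-0.005 - (-4)·0.944) / (7) = 1.540
  x_2 = (4 - (-0.1)·1.540 - (-2)·0.944) / (3.1) = 1.949
  x_3 = (8 - (-1.7)·1.540 - (-2.5)·1.949) / (8.2) = 1.889
Iteration 3:
  x_1 = (7 - (1)·1.949 - (-4)·1.889) / (7) = 1.801
  x_2 = (4 - (-0.1)·1.801 - (-2)·1.889) / (3.1) = 2.567
  x_3 = (8 - (-1.7)·1.801 - (-2.5)·2.567) / (8.2) = 2.132
Change: (0.261, 0.618, 0.243) → max |·| = 0.618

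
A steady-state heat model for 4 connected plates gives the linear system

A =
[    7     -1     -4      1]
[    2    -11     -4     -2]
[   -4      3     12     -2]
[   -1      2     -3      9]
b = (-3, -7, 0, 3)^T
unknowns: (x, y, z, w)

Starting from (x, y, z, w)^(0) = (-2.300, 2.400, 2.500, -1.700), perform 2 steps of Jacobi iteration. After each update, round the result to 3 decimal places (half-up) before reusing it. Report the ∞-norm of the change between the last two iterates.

3.066

Iteration 1:
  x = (-3 - (-1)·2.400 - (-4)·2.500 - (1)·-1.700) / (7) = 1.586
  y = (-7 - (2)·-2.300 - (-4)·2.500 - (-2)·-1.700) / (-11) = -0.382
  z = (0 - (-4)·-2.300 - (3)·2.400 - (-2)·-1.700) / (12) = -1.650
  w = (3 - (-1)·-2.300 - (2)·2.400 - (-3)·2.500) / (9) = 0.378
Iteration 2:
  x = (-3 - (-1)·-0.382 - (-4)·-1.650 - (1)·0.378) / (7) = -1.480
  y = (-7 - (2)·1.586 - (-4)·-1.650 - (-2)·0.378) / (-11) = 1.456
  z = (0 - (-4)·1.586 - (3)·-0.382 - (-2)·0.378) / (12) = 0.687
  w = (3 - (-1)·1.586 - (2)·-0.382 - (-3)·-1.650) / (9) = 0.044
Change: (-3.066, 1.838, 2.337, -0.334) → max |·| = 3.066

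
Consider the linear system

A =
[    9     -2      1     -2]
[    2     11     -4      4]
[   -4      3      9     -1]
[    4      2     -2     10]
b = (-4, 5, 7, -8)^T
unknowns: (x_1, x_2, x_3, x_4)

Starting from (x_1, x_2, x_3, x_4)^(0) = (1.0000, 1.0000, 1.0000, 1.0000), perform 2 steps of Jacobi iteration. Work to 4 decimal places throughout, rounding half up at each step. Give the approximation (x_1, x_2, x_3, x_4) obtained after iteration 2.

(-0.7616, 1.2747, 0.5042, -0.6101)

Iteration 1:
  x_1 = (-4 - (-2)·1.0000 - (1)·1.0000 - (-2)·1.0000) / (9) = -0.1111
  x_2 = (5 - (2)·1.0000 - (-4)·1.0000 - (4)·1.0000) / (11) = 0.2727
  x_3 = (7 - (-4)·1.0000 - (3)·1.0000 - (-1)·1.0000) / (9) = 1.0000
  x_4 = (-8 - (4)·1.0000 - (2)·1.0000 - (-2)·1.0000) / (10) = -1.2000
Iteration 2:
  x_1 = (-4 - (-2)·0.2727 - (1)·1.0000 - (-2)·-1.2000) / (9) = -0.7616
  x_2 = (5 - (2)·-0.1111 - (-4)·1.0000 - (4)·-1.2000) / (11) = 1.2747
  x_3 = (7 - (-4)·-0.1111 - (3)·0.2727 - (-1)·-1.2000) / (9) = 0.5042
  x_4 = (-8 - (4)·-0.1111 - (2)·0.2727 - (-2)·1.0000) / (10) = -0.6101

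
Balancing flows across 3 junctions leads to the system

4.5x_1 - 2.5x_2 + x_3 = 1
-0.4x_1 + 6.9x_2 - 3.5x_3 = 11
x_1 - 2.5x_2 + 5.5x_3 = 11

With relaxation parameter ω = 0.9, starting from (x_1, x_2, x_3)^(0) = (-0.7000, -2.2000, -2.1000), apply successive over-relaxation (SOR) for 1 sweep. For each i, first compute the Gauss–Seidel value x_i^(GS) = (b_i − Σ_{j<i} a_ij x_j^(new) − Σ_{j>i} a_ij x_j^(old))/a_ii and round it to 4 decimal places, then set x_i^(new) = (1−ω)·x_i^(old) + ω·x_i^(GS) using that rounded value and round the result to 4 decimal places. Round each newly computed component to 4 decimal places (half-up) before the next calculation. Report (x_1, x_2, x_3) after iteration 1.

(-0.5500, 0.2274, 1.7731)

Iteration 1:
  x_1: GS value = (1 - (-2.5)·-2.2000 - (1)·-2.1000) / (4.5) = -0.5333;  x_1 ← (1−ω)·-0.7000 + ω·-0.5333 = -0.5500
  x_2: GS value = (11 - (-0.4)·-0.5500 - (-3.5)·-2.1000) / (6.9) = 0.4971;  x_2 ← (1−ω)·-2.2000 + ω·0.4971 = 0.2274
  x_3: GS value = (11 - (1)·-0.5500 - (-2.5)·0.2274) / (5.5) = 2.2034;  x_3 ← (1−ω)·-2.1000 + ω·2.2034 = 1.7731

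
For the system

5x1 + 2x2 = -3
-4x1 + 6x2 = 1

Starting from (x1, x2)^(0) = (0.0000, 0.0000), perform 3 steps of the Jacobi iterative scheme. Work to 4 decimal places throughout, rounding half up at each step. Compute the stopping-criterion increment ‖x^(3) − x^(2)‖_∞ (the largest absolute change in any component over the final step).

Iteration 1:
  x1 = (-3 - (2)·0.0000) / (5) = -0.6000
  x2 = (1 - (-4)·0.0000) / (6) = 0.1667
Iteration 2:
  x1 = (-3 - (2)·0.1667) / (5) = -0.6667
  x2 = (1 - (-4)·-0.6000) / (6) = -0.2333
Iteration 3:
  x1 = (-3 - (2)·-0.2333) / (5) = -0.5067
  x2 = (1 - (-4)·-0.6667) / (6) = -0.2778
Change: (0.1600, -0.0445) → max |·| = 0.1600

0.1600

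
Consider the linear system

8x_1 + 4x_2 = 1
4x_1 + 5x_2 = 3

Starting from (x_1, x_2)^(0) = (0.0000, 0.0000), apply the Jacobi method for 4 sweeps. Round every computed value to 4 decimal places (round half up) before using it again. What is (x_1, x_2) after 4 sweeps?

Iteration 1:
  x_1 = (1 - (4)·0.0000) / (8) = 0.1250
  x_2 = (3 - (4)·0.0000) / (5) = 0.6000
Iteration 2:
  x_1 = (1 - (4)·0.6000) / (8) = -0.1750
  x_2 = (3 - (4)·0.1250) / (5) = 0.5000
Iteration 3:
  x_1 = (1 - (4)·0.5000) / (8) = -0.1250
  x_2 = (3 - (4)·-0.1750) / (5) = 0.7400
Iteration 4:
  x_1 = (1 - (4)·0.7400) / (8) = -0.2450
  x_2 = (3 - (4)·-0.1250) / (5) = 0.7000

(-0.2450, 0.7000)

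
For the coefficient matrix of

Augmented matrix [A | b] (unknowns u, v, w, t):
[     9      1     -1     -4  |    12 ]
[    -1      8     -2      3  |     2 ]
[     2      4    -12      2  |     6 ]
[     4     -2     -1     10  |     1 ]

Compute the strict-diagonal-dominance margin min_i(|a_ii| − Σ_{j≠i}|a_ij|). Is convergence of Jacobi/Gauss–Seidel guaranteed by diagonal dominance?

row 1: |9| − (1+1+4) = 3
row 2: |8| − (1+2+3) = 2
row 3: |-12| − (2+4+2) = 4
row 4: |10| − (4+2+1) = 3
minimum over rows = 2 → strictly diagonally dominant (convergence guaranteed)

2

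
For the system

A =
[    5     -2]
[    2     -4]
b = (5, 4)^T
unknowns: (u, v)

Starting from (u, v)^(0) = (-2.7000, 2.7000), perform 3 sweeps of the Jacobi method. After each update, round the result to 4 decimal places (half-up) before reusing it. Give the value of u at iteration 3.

Iteration 1:
  u = (5 - (-2)·2.7000) / (5) = 2.0800
  v = (4 - (2)·-2.7000) / (-4) = -2.3500
Iteration 2:
  u = (5 - (-2)·-2.3500) / (5) = 0.0600
  v = (4 - (2)·2.0800) / (-4) = 0.0400
Iteration 3:
  u = (5 - (-2)·0.0400) / (5) = 1.0160
  v = (4 - (2)·0.0600) / (-4) = -0.9700

1.0160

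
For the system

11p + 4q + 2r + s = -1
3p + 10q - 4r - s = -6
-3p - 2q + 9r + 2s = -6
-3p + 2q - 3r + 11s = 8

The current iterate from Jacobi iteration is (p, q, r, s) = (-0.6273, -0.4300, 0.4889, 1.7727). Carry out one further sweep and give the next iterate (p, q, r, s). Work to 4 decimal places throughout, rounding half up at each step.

(-0.1846, -0.0390, -1.3653, 0.7677)

One sweep:
  p = (-1 - (4)·-0.4300 - (2)·0.4889 - (1)·1.7727) / (11) = -0.1846
  q = (-6 - (3)·-0.6273 - (-4)·0.4889 - (-1)·1.7727) / (10) = -0.0390
  r = (-6 - (-3)·-0.6273 - (-2)·-0.4300 - (2)·1.7727) / (9) = -1.3653
  s = (8 - (-3)·-0.6273 - (2)·-0.4300 - (-3)·0.4889) / (11) = 0.7677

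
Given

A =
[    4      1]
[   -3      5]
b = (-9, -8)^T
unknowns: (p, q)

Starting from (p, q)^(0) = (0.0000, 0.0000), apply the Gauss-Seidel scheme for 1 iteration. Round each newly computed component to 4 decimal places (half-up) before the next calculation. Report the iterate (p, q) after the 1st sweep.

(-2.2500, -2.9500)

Iteration 1:
  p = (-9 - (1)·0.0000) / (4) = -2.2500
  q = (-8 - (-3)·-2.2500) / (5) = -2.9500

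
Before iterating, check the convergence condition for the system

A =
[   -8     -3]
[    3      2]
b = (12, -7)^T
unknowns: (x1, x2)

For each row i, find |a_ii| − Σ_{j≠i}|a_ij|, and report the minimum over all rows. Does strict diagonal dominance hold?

row 1: |-8| − (3) = 5
row 2: |2| − (3) = -1
minimum over rows = -1 → not strictly diagonally dominant

-1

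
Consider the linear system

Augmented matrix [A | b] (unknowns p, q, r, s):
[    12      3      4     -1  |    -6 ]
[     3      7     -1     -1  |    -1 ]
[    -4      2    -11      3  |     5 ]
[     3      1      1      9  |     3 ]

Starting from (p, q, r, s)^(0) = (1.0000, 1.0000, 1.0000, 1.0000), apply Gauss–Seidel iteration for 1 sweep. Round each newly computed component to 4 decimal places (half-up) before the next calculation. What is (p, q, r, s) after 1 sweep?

Iteration 1:
  p = (-6 - (3)·1.0000 - (4)·1.0000 - (-1)·1.0000) / (12) = -1.0000
  q = (-1 - (3)·-1.0000 - (-1)·1.0000 - (-1)·1.0000) / (7) = 0.5714
  r = (5 - (-4)·-1.0000 - (2)·0.5714 - (3)·1.0000) / (-11) = 0.2857
  s = (3 - (3)·-1.0000 - (1)·0.5714 - (1)·0.2857) / (9) = 0.5714

(-1.0000, 0.5714, 0.2857, 0.5714)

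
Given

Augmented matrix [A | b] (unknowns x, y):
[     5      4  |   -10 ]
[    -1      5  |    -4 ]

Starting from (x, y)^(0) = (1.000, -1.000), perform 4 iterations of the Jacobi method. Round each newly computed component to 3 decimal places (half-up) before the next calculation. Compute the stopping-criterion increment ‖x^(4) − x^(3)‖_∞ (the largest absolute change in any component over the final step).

0.070

Iteration 1:
  x = (-10 - (4)·-1.000) / (5) = -1.200
  y = (-4 - (-1)·1.000) / (5) = -0.600
Iteration 2:
  x = (-10 - (4)·-0.600) / (5) = -1.520
  y = (-4 - (-1)·-1.200) / (5) = -1.040
Iteration 3:
  x = (-10 - (4)·-1.040) / (5) = -1.168
  y = (-4 - (-1)·-1.520) / (5) = -1.104
Iteration 4:
  x = (-10 - (4)·-1.104) / (5) = -1.117
  y = (-4 - (-1)·-1.168) / (5) = -1.034
Change: (0.051, 0.070) → max |·| = 0.070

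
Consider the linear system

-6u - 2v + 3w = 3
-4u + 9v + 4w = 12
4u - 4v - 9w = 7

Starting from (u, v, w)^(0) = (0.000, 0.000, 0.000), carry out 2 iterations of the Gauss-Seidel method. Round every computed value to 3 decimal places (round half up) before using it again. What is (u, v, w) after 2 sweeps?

Iteration 1:
  u = (3 - (-2)·0.000 - (3)·0.000) / (-6) = -0.500
  v = (12 - (-4)·-0.500 - (4)·0.000) / (9) = 1.111
  w = (7 - (4)·-0.500 - (-4)·1.111) / (-9) = -1.494
Iteration 2:
  u = (3 - (-2)·1.111 - (3)·-1.494) / (-6) = -1.617
  v = (12 - (-4)·-1.617 - (4)·-1.494) / (9) = 1.279
  w = (7 - (4)·-1.617 - (-4)·1.279) / (-9) = -2.065

(-1.617, 1.279, -2.065)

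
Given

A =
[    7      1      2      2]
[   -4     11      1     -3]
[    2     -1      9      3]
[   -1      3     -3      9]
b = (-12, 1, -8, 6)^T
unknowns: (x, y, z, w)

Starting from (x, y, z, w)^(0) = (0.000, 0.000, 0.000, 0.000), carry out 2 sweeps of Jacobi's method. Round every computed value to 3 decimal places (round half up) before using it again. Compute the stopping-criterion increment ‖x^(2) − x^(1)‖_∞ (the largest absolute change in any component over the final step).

Iteration 1:
  x = (-12 - (1)·0.000 - (2)·0.000 - (2)·0.000) / (7) = -1.714
  y = (1 - (-4)·0.000 - (1)·0.000 - (-3)·0.000) / (11) = 0.091
  z = (-8 - (2)·0.000 - (-1)·0.000 - (3)·0.000) / (9) = -0.889
  w = (6 - (-1)·0.000 - (3)·0.000 - (-3)·0.000) / (9) = 0.667
Iteration 2:
  x = (-12 - (1)·0.091 - (2)·-0.889 - (2)·0.667) / (7) = -1.664
  y = (1 - (-4)·-1.714 - (1)·-0.889 - (-3)·0.667) / (11) = -0.270
  z = (-8 - (2)·-1.714 - (-1)·0.091 - (3)·0.667) / (9) = -0.720
  w = (6 - (-1)·-1.714 - (3)·0.091 - (-3)·-0.889) / (9) = 0.150
Change: (0.050, -0.361, 0.169, -0.517) → max |·| = 0.517

0.517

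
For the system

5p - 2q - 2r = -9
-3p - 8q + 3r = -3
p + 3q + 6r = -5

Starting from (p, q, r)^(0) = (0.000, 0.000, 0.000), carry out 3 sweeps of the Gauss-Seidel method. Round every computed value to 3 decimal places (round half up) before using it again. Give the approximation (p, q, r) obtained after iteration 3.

(-1.882, 0.758, -0.899)

Iteration 1:
  p = (-9 - (-2)·0.000 - (-2)·0.000) / (5) = -1.800
  q = (-3 - (-3)·-1.800 - (3)·0.000) / (-8) = 1.050
  r = (-5 - (1)·-1.800 - (3)·1.050) / (6) = -1.058
Iteration 2:
  p = (-9 - (-2)·1.050 - (-2)·-1.058) / (5) = -1.803
  q = (-3 - (-3)·-1.803 - (3)·-1.058) / (-8) = 0.654
  r = (-5 - (1)·-1.803 - (3)·0.654) / (6) = -0.860
Iteration 3:
  p = (-9 - (-2)·0.654 - (-2)·-0.860) / (5) = -1.882
  q = (-3 - (-3)·-1.882 - (3)·-0.860) / (-8) = 0.758
  r = (-5 - (1)·-1.882 - (3)·0.758) / (6) = -0.899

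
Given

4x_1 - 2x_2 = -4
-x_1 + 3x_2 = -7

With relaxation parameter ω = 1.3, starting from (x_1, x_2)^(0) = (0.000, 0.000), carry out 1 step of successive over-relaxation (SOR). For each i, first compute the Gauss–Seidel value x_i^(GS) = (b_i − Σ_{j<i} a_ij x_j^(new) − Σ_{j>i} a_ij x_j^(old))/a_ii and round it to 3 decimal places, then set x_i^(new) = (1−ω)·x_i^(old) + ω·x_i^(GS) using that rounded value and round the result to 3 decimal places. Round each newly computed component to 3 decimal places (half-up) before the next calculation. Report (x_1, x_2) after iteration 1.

Iteration 1:
  x_1: GS value = (-4 - (-2)·0.000) / (4) = -1.000;  x_1 ← (1−ω)·0.000 + ω·-1.000 = -1.300
  x_2: GS value = (-7 - (-1)·-1.300) / (3) = -2.767;  x_2 ← (1−ω)·0.000 + ω·-2.767 = -3.597

(-1.300, -3.597)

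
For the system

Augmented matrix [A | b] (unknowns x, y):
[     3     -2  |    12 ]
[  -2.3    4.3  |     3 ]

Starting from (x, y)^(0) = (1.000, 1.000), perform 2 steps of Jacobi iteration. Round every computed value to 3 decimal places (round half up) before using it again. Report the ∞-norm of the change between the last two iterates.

Iteration 1:
  x = (12 - (-2)·1.000) / (3) = 4.667
  y = (3 - (-2.3)·1.000) / (4.3) = 1.233
Iteration 2:
  x = (12 - (-2)·1.233) / (3) = 4.822
  y = (3 - (-2.3)·4.667) / (4.3) = 3.194
Change: (0.155, 1.961) → max |·| = 1.961

1.961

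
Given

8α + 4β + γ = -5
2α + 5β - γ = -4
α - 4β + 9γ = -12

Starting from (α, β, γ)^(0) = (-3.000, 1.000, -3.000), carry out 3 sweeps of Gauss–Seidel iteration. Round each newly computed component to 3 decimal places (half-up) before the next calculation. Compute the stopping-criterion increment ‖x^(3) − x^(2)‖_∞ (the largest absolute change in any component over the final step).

0.071

Iteration 1:
  α = (-5 - (4)·1.000 - (1)·-3.000) / (8) = -0.750
  β = (-4 - (2)·-0.750 - (-1)·-3.000) / (5) = -1.100
  γ = (-12 - (1)·-0.750 - (-4)·-1.100) / (9) = -1.739
Iteration 2:
  α = (-5 - (4)·-1.100 - (1)·-1.739) / (8) = 0.142
  β = (-4 - (2)·0.142 - (-1)·-1.739) / (5) = -1.205
  γ = (-12 - (1)·0.142 - (-4)·-1.205) / (9) = -1.885
Iteration 3:
  α = (-5 - (4)·-1.205 - (1)·-1.885) / (8) = 0.213
  β = (-4 - (2)·0.213 - (-1)·-1.885) / (5) = -1.262
  γ = (-12 - (1)·0.213 - (-4)·-1.262) / (9) = -1.918
Change: (0.071, -0.057, -0.033) → max |·| = 0.071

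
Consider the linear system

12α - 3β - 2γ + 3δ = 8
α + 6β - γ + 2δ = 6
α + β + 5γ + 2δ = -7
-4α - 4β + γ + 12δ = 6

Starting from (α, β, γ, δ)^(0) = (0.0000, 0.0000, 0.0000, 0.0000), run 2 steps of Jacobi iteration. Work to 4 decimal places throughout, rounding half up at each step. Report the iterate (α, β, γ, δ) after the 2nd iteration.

(0.5583, 0.4889, -1.9333, 1.1722)

Iteration 1:
  α = (8 - (-3)·0.0000 - (-2)·0.0000 - (3)·0.0000) / (12) = 0.6667
  β = (6 - (1)·0.0000 - (-1)·0.0000 - (2)·0.0000) / (6) = 1.0000
  γ = (-7 - (1)·0.0000 - (1)·0.0000 - (2)·0.0000) / (5) = -1.4000
  δ = (6 - (-4)·0.0000 - (-4)·0.0000 - (1)·0.0000) / (12) = 0.5000
Iteration 2:
  α = (8 - (-3)·1.0000 - (-2)·-1.4000 - (3)·0.5000) / (12) = 0.5583
  β = (6 - (1)·0.6667 - (-1)·-1.4000 - (2)·0.5000) / (6) = 0.4889
  γ = (-7 - (1)·0.6667 - (1)·1.0000 - (2)·0.5000) / (5) = -1.9333
  δ = (6 - (-4)·0.6667 - (-4)·1.0000 - (1)·-1.4000) / (12) = 1.1722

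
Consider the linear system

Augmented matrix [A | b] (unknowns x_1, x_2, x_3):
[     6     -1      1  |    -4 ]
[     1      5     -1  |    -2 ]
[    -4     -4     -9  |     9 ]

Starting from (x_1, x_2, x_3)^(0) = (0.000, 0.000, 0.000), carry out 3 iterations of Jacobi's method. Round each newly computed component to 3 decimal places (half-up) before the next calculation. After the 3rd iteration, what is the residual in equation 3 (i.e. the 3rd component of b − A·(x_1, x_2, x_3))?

Iteration 1:
  x_1 = (-4 - (-1)·0.000 - (1)·0.000) / (6) = -0.667
  x_2 = (-2 - (1)·0.000 - (-1)·0.000) / (5) = -0.400
  x_3 = (9 - (-4)·0.000 - (-4)·0.000) / (-9) = -1.000
Iteration 2:
  x_1 = (-4 - (-1)·-0.400 - (1)·-1.000) / (6) = -0.567
  x_2 = (-2 - (1)·-0.667 - (-1)·-1.000) / (5) = -0.467
  x_3 = (9 - (-4)·-0.667 - (-4)·-0.400) / (-9) = -0.526
Iteration 3:
  x_1 = (-4 - (-1)·-0.467 - (1)·-0.526) / (6) = -0.657
  x_2 = (-2 - (1)·-0.567 - (-1)·-0.526) / (5) = -0.392
  x_3 = (9 - (-4)·-0.567 - (-4)·-0.467) / (-9) = -0.540
Residual b − A·x = (0.090, 0.077, -0.056)

-0.056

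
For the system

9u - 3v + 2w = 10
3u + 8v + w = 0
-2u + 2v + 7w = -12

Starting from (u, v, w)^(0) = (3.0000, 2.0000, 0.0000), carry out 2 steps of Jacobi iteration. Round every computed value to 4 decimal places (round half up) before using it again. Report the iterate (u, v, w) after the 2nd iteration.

(1.0536, -0.4881, -0.8849)

Iteration 1:
  u = (10 - (-3)·2.0000 - (2)·0.0000) / (9) = 1.7778
  v = (0 - (3)·3.0000 - (1)·0.0000) / (8) = -1.1250
  w = (-12 - (-2)·3.0000 - (2)·2.0000) / (7) = -1.4286
Iteration 2:
  u = (10 - (-3)·-1.1250 - (2)·-1.4286) / (9) = 1.0536
  v = (0 - (3)·1.7778 - (1)·-1.4286) / (8) = -0.4881
  w = (-12 - (-2)·1.7778 - (2)·-1.1250) / (7) = -0.8849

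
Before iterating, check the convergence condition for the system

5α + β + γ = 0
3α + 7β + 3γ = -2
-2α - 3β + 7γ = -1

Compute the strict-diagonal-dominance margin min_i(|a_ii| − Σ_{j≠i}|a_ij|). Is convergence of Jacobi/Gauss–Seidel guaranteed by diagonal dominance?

row 1: |5| − (1+1) = 3
row 2: |7| − (3+3) = 1
row 3: |7| − (2+3) = 2
minimum over rows = 1 → strictly diagonally dominant (convergence guaranteed)

1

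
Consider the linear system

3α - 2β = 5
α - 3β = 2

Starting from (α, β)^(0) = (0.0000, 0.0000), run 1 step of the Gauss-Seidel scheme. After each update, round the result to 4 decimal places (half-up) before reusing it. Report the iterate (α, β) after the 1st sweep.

(1.6667, -0.1111)

Iteration 1:
  α = (5 - (-2)·0.0000) / (3) = 1.6667
  β = (2 - (1)·1.6667) / (-3) = -0.1111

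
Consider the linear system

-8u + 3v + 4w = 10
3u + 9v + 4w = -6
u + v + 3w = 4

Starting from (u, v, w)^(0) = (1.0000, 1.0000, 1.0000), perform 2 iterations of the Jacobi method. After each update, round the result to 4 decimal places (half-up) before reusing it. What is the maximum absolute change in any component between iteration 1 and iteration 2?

Iteration 1:
  u = (10 - (3)·1.0000 - (4)·1.0000) / (-8) = -0.3750
  v = (-6 - (3)·1.0000 - (4)·1.0000) / (9) = -1.4444
  w = (4 - (1)·1.0000 - (1)·1.0000) / (3) = 0.6667
Iteration 2:
  u = (10 - (3)·-1.4444 - (4)·0.6667) / (-8) = -1.4583
  v = (-6 - (3)·-0.3750 - (4)·0.6667) / (9) = -0.8380
  w = (4 - (1)·-0.3750 - (1)·-1.4444) / (3) = 1.9398
Change: (-1.0833, 0.6064, 1.2731) → max |·| = 1.2731

1.2731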